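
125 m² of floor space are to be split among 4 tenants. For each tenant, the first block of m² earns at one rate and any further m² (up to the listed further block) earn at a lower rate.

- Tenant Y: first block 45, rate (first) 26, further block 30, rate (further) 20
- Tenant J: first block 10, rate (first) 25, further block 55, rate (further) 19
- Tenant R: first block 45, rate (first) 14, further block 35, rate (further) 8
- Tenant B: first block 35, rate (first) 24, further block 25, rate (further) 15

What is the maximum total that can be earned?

Order all 8 blocks by rate: Tenant Y/first 26 > Tenant J/first 25 > Tenant B/first 24 > Tenant Y/second 20 > Tenant J/second 19 > Tenant B/second 15 > Tenant R/first 14 > Tenant R/second 8.
Tenant Y/first (26): +45 ; 80 left.
Fill Tenant J first block (10 at 25) ; 70 left.
Tenant B/first (24): +35 ; 35 left.
Tenant Y second at 20: fill all 30 ; 5 left.
Tenant J second at 19: only 5 left, fill 5.
Total = 26×45 + 25×10 + 24×35 + 20×30 + 19×5 = 2955.

2955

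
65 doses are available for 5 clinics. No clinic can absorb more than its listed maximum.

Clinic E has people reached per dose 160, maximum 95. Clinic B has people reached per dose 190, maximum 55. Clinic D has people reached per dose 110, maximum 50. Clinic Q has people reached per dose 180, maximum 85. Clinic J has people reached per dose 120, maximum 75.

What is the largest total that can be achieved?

12250

Rank by people reached per dose: Clinic B 190 > Clinic Q 180 > Clinic E 160 > Clinic J 120 > Clinic D 110.
Clinic B: +55 to 55 (cap) — 10 left.
Clinic Q has room for 85 but only 10 remain, so it gets 10.
Total = 190×55 + 180×10 = 12250.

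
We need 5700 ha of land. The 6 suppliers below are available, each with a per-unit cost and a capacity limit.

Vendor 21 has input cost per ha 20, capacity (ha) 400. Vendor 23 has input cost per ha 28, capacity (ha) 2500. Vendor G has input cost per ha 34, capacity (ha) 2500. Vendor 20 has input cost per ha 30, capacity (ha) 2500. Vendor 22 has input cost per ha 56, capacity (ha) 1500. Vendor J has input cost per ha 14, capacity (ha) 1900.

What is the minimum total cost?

131600

Cheapest first:
Take 1900 from Vendor J at 14 → need 3800 more.
Vendor 21 (20): use full 400 → 3400 ha to go.
Vendor 23 (28): use full 2500 → 900 ha to go.
Take 900 from Vendor 20 at 30 to finish.
Vendor G, Vendor 22: unused.
Cost = 1900×14 + 400×20 + 2500×28 + 900×30 = 131600.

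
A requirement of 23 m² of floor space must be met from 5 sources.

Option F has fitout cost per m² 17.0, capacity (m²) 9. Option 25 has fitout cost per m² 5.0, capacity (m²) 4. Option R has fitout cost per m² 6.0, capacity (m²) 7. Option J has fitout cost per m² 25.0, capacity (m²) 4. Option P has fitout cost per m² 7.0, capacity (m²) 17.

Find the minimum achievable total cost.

146

Cheapest first:
Take 4 from Option 25 at 5.0 ; need 19 more.
Option R (6.0): use full 7 ; 12 m² to go.
Take 12 from Option P at 7.0 to finish.
Option F, Option J: unused.
Cost = 4×5.0 + 7×6.0 + 12×7.0 = 146.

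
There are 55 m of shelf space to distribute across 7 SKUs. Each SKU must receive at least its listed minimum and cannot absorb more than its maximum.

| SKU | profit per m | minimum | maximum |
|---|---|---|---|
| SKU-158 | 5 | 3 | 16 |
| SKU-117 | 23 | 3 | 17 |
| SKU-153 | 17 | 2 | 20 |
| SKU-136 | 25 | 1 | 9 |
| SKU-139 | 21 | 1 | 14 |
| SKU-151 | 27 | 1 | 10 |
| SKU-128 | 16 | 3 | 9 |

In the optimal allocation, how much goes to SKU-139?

11

Meeting every minimum uses 3+3+2+1+1+1+3 = 14 m, leaving 41.
Highest profit per m first: SKU-151 27 > SKU-136 25 > SKU-117 23 > SKU-139 21 > SKU-153 17 > SKU-128 16 > SKU-158 5.
SKU-151: +9 to 10 (cap) ; 32 left.
SKU-136 takes 8 more to reach its cap of 9 ; 24 left.
SKU-117 takes 14 more to reach its cap of 17 ; 10 left.
SKU-139 has room for 13 more but only 10 remain, so it gets 11.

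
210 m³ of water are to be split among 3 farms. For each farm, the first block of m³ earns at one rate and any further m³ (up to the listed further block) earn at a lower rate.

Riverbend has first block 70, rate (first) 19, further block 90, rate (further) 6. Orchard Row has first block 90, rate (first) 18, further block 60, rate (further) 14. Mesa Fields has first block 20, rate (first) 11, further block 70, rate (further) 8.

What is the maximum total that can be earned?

3650

Rank every tier by rate: Riverbend/T1 19 > Orchard Row/T1 18 > Orchard Row/T2 14 > Mesa Fields/T1 11 > Mesa Fields/T2 8 > Riverbend/T2 6.
Riverbend/T1 (19): +70 → 140 left.
Fill Orchard Row T1 block (90 at 18) → 50 left.
Orchard Row T2 at 14: only 50 left, fill 50.
Total = 19×70 + 18×90 + 14×50 = 3650.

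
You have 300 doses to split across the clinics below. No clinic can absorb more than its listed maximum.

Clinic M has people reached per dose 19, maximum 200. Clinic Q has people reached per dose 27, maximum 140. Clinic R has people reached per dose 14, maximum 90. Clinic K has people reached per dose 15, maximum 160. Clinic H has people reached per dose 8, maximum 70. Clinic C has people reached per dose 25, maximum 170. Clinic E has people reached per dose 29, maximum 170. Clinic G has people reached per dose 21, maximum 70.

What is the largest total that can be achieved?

8440

Rank by people reached per dose: Clinic E 29 > Clinic Q 27 > Clinic C 25 > Clinic G 21 > Clinic M 19 > Clinic K 15 > Clinic R 14 > Clinic H 8.
Give Clinic E 170 to hit its cap of 170 — 130 left.
Clinic Q: +130 (room for 140) → 130. Pool exhausted.
Total = 27×130 + 29×170 = 8440.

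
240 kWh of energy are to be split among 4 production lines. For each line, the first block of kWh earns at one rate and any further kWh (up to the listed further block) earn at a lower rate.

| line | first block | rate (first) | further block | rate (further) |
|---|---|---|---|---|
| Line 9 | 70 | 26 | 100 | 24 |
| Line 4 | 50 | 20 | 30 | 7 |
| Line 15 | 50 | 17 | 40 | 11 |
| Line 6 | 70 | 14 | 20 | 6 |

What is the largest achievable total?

Order all 8 blocks by rate: Line 9/T1 26 > Line 9/T2 24 > Line 4/T1 20 > Line 15/T1 17 > Line 6/T1 14 > Line 15/T2 11 > Line 4/T2 7 > Line 6/T2 6.
Line 9/T1 (26): +70 ; 170 left.
Fill Line 9 T2 block (100 at 24) ; 70 left.
Line 4/T1 (20): +50 ; 20 left.
Line 15 T1 at 17: only 20 left, fill 20.
Total = 26×70 + 24×100 + 20×50 + 17×20 = 5560.

5560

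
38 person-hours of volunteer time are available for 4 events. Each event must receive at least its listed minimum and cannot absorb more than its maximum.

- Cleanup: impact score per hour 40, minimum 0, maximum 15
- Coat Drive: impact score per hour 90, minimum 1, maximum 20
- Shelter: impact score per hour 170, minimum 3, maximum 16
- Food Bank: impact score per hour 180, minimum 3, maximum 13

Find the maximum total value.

5870

Meeting every minimum uses 0+1+3+3 = 7 person-hours, leaving 31.
Order the events by impact score per hour: Food Bank 180 > Shelter 170 > Coat Drive 90 > Cleanup 40.
Food Bank takes 10 more to reach its cap of 13 — 21 left.
Shelter takes 13 more to reach its cap of 16 — 8 left.
Only 8 left; Coat Drive takes them to reach 9.
Total = 90×9 + 170×16 + 180×13 = 5870.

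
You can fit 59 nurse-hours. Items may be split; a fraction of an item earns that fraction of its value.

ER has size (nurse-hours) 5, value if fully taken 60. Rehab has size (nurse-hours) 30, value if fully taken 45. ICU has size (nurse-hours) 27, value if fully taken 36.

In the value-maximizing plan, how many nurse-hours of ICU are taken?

24

Best value per unit of size first: ER 60/5≈12, Rehab 45/30≈1.5, ICU 36/27≈1.33.
Take all of ER (5 nurse-hours, value 60) ; 54 nurse-hours left.
All 30 nurse-hours of Rehab fit (value 45) ; 24 remain.
Only 24 nurse-hours remain; take 24/27 of ICU for value 36×24/27 = 32.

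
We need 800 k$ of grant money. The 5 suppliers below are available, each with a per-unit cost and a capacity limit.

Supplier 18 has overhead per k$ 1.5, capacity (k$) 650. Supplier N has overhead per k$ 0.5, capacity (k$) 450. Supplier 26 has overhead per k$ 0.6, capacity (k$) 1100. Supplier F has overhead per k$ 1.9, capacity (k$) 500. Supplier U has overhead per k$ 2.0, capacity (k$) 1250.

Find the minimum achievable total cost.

435

Use suppliers in increasing cost order.
Take 450 from Supplier N at 0.5 — need 350 more.
Take 350 from Supplier 26 at 0.6 to finish.
Supplier 18, Supplier F, Supplier U: unused.
Cost = 450×0.5 + 350×0.6 = 435.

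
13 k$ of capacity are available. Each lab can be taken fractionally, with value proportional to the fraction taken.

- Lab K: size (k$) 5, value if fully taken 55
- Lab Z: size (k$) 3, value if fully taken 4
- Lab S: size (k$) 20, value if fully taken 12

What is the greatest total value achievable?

Sort by value density: Lab K 55/5≈11, Lab Z 4/3≈1.33, Lab S 12/20≈0.6.
All 5 k$ of Lab K fit (value 55) ; 8 remain.
Lab Z: take in full, 3 k$ for value 4 ; 5 left.
Fill the last 5 k$ with part of Lab S: 5/20 of it earns 3.
Total value = 62.

62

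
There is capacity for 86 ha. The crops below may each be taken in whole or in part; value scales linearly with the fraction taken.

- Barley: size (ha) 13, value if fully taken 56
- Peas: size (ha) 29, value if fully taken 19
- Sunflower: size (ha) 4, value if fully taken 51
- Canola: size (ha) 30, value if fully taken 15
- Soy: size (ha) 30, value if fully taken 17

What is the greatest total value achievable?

Best value per unit of size first: Sunflower 51/4≈12.8, Barley 56/13≈4.31, Peas 19/29≈0.655, Soy 17/30≈0.567, Canola 15/30≈0.5.
All 4 ha of Sunflower fit (value 51) — 82 remain.
Take all of Barley (13 ha, value 56) — 69 ha left.
All 29 ha of Peas fit (value 19) — 40 remain.
Take all of Soy (30 ha, value 17) — 10 ha left.
Fill the last 10 ha with part of Canola: 10/30 of it earns 5.
Total value = 148.

148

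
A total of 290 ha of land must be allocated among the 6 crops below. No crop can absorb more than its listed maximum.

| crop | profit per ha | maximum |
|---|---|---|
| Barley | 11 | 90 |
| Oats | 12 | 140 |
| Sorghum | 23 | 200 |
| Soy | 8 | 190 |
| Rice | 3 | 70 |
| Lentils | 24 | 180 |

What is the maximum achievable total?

6850

Order the crops by profit per ha: Lentils 24 > Sorghum 23 > Oats 12 > Barley 11 > Soy 8 > Rice 3.
Lentils: +180 to 180 (cap) — 110 left.
Only 110 left; Sorghum takes them to reach 110.
Total = 23×110 + 24×180 = 6850.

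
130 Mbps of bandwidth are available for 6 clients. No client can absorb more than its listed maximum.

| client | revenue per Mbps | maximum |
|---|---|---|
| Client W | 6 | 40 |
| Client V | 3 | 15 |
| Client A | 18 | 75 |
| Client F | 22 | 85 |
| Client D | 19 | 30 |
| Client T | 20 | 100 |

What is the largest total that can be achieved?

2770

Order the clients by revenue per Mbps: Client F 22 > Client T 20 > Client D 19 > Client A 18 > Client W 6 > Client V 3.
Give Client F 85 to hit its cap of 85 ; 45 left.
Client T: +45 (room for 100) → 45. Pool exhausted.
Total = 22×85 + 20×45 = 2770.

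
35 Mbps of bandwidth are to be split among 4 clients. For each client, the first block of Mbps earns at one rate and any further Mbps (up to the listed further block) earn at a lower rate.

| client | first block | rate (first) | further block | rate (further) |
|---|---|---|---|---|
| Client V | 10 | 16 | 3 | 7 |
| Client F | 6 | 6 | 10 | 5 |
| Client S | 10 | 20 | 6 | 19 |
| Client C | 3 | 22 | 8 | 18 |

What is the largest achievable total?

Order all 8 blocks by rate: Client C/tier1 22 > Client S/tier1 20 > Client S/tier2 19 > Client C/tier2 18 > Client V/tier1 16 > Client V/tier2 7 > Client F/tier1 6 > Client F/tier2 5.
Client C/tier1 (22): +3 — 32 left.
Client S tier1 at 20: fill all 10 — 22 left.
Client S tier2 at 19: fill all 6 — 16 left.
Client C/tier2 (18): +8 — 8 left.
Client V/tier1: +8 of 10 at 16; pool empty.
Total = 22×3 + 20×10 + 19×6 + 18×8 + 16×8 = 652.

652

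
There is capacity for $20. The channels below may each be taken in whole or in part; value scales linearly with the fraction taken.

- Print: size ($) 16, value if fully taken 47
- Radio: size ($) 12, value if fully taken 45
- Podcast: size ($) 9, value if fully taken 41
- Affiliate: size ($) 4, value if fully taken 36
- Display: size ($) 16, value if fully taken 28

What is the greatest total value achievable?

103.25

Rank by value-to-size ratio: Affiliate 36/4≈9, Podcast 41/9≈4.56, Radio 45/12≈3.75, Print 47/16≈2.94, Display 28/16≈1.75.
Take all of Affiliate (4 $, value 36) ; 16 $ left.
Take all of Podcast (9 $, value 41) ; 7 $ left.
Only 7 $ remain; take 7/12 of Radio for value 45×7/12 = 26.25.
Total value = 103.25.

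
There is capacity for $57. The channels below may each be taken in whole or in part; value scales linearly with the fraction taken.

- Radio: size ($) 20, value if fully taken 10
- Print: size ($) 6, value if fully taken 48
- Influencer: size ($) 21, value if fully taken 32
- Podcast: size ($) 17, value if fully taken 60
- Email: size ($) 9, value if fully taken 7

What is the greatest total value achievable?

Sort by value density: Print 48/6≈8, Podcast 60/17≈3.53, Influencer 32/21≈1.52, Email 7/9≈0.778, Radio 10/20≈0.5.
All 6 $ of Print fit (value 48) → 51 remain.
Podcast: take in full, 17 $ for value 60 → 34 left.
Influencer: take in full, 21 $ for value 32 → 13 left.
Email: take in full, 9 $ for value 7 → 4 left.
Only 4 $ remain; take 4/20 of Radio for value 10×4/20 = 2.
Total value = 149.

149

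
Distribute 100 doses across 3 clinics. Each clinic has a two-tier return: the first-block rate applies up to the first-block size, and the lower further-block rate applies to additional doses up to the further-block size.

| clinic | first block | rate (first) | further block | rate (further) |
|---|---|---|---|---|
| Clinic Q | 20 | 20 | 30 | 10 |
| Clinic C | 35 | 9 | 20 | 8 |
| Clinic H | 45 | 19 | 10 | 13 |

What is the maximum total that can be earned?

Rank every tier by rate: Clinic Q/T1 20 > Clinic H/T1 19 > Clinic H/T2 13 > Clinic Q/T2 10 > Clinic C/T1 9 > Clinic C/T2 8.
Clinic Q T1 at 20: fill all 20 — 80 left.
Clinic H/T1 (19): +45 — 35 left.
Clinic H T2 at 13: fill all 10 — 25 left.
Clinic Q T2 at 10: only 25 left, fill 25.
Total = 20×20 + 19×45 + 13×10 + 10×25 = 1635.

1635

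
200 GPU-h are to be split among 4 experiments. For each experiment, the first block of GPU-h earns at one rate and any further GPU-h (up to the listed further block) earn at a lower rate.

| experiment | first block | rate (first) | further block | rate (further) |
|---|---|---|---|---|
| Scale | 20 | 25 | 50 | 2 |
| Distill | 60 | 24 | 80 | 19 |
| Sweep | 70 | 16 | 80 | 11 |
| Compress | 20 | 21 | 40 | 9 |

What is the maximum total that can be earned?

4200

Order all 8 blocks by rate: Scale/first 25 > Distill/first 24 > Compress/first 21 > Distill/second 19 > Sweep/first 16 > Sweep/second 11 > Compress/second 9 > Scale/second 2.
Scale/first (25): +20 ; 180 left.
Fill Distill first block (60 at 24) ; 120 left.
Compress first at 21: fill all 20 ; 100 left.
Fill Distill second block (80 at 19) ; 20 left.
Sweep/first: +20 of 70 at 16; pool empty.
Total = 25×20 + 24×60 + 21×20 + 19×80 + 16×20 = 4200.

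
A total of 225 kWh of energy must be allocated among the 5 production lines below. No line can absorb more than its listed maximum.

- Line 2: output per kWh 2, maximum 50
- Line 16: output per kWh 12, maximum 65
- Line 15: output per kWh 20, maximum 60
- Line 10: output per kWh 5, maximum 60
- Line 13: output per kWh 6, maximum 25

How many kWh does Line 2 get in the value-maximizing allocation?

15

Rank by output per kWh: Line 15 20 > Line 16 12 > Line 13 6 > Line 10 5 > Line 2 2.
Give Line 15 60 to hit its cap of 60 ; 165 left.
Give Line 16 65 to hit its cap of 65 ; 100 left.
Line 13: +25 to 25 (cap) ; 75 left.
Line 10 takes 60 to reach its cap of 60 ; 15 left.
Only 15 left; Line 2 takes them to reach 15.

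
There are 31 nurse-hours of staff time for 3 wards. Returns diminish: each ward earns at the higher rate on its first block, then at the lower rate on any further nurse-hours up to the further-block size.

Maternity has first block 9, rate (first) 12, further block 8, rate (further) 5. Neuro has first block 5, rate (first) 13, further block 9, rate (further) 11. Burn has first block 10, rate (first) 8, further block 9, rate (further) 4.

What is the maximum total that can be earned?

Rank every tier by rate: Neuro/tier1 13 > Maternity/tier1 12 > Neuro/tier2 11 > Burn/tier1 8 > Maternity/tier2 5 > Burn/tier2 4.
Neuro tier1 at 13: fill all 5 — 26 left.
Maternity/tier1 (12): +9 — 17 left.
Neuro tier2 at 11: fill all 9 — 8 left.
8 remain; put them into Burn tier1 at 8.
Total = 13×5 + 12×9 + 11×9 + 8×8 = 336.

336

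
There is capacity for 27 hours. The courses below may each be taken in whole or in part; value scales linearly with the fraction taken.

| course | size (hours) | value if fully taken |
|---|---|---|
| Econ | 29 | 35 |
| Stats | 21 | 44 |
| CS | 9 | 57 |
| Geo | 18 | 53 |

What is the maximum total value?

Sort by value density: CS 57/9≈6.33, Geo 53/18≈2.94, Stats 44/21≈2.1, Econ 35/29≈1.21.
CS: take in full, 9 hours for value 57 — 18 left.
All 18 hours of Geo fit (value 53) — 0 remain.
Total value = 110.

110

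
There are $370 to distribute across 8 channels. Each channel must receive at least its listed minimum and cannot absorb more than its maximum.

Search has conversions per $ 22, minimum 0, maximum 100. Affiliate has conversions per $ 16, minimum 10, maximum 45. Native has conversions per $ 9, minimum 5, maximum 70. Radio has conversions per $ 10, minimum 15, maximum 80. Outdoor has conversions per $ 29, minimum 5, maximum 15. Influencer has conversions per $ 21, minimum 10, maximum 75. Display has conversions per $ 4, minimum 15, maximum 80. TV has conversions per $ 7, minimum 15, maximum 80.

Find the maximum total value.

Meeting every minimum uses 0+10+5+15+5+10+15+15 = 75 $, leaving 295.
Rank by conversions per $: Outdoor 29 > Search 22 > Influencer 21 > Affiliate 16 > Radio 10 > Native 9 > TV 7 > Display 4.
Outdoor takes 10 more to reach its cap of 15 — 285 left.
Search takes 100 more to reach its cap of 100 — 185 left.
Give Influencer 65 more to hit its cap of 75 — 120 left.
Affiliate takes 35 more to reach its cap of 45 — 85 left.
Radio takes 65 more to reach its cap of 80 — 20 left.
Native: +20 (room for 65) → 25. Pool exhausted.
Total = 22×100 + 16×45 + 9×25 + 10×80 + 29×15 + 21×75 + 4×15 + 7×15 = 6120.

6120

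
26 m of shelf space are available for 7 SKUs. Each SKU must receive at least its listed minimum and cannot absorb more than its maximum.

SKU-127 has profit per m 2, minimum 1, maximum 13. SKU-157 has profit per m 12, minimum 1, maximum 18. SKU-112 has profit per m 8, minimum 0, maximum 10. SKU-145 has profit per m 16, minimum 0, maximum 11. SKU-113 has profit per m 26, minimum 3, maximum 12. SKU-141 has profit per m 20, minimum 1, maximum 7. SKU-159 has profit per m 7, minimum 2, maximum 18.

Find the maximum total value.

Meeting every minimum uses 1+1+0+0+3+1+2 = 8 m, leaving 18.
Rank by profit per m: SKU-113 26 > SKU-141 20 > SKU-145 16 > SKU-157 12 > SKU-112 8 > SKU-159 7 > SKU-127 2.
SKU-113 takes 9 more to reach its cap of 12 → 9 left.
SKU-141: +6 to 7 (cap) → 3 left.
SKU-145: +3 (room for 11) → 3. Pool exhausted.
Total = 2×1 + 12×1 + 16×3 + 26×12 + 20×7 + 7×2 = 528.

528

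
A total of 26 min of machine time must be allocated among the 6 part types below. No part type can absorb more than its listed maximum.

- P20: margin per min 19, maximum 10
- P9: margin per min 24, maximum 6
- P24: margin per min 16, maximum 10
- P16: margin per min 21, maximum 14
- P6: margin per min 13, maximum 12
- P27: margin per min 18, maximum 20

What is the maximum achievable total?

Order the part types by margin per min: P9 24 > P16 21 > P20 19 > P27 18 > P24 16 > P6 13.
P9: +6 to 6 (cap) — 20 left.
P16: +14 to 14 (cap) — 6 left.
P20 has room for 10 but only 6 remain, so it gets 6.
Total = 19×6 + 24×6 + 21×14 = 552.

552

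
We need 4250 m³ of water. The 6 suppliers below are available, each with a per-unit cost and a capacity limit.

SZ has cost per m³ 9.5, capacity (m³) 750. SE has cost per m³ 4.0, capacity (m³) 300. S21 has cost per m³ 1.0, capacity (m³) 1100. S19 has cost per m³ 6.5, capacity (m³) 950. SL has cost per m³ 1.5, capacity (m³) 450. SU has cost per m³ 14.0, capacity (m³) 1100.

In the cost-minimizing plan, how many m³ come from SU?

Use suppliers in increasing cost order.
S21 (1.0): use full 1100 → 3150 m³ to go.
SL (1.5): use full 450 → 2700 m³ to go.
SE (4.0): use full 300 → 2400 m³ to go.
Take 950 from S19 at 6.5 → need 1450 more.
SZ (9.5): use full 750 → 700 m³ to go.
Take 700 from SU at 14.0 to finish.

700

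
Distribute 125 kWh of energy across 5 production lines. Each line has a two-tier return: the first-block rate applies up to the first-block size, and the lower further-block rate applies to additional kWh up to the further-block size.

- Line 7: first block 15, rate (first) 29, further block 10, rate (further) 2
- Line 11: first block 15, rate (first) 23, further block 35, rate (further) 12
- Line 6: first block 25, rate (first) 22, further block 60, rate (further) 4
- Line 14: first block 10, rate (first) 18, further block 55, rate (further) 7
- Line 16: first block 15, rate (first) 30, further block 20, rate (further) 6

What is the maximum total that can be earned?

Order all 10 blocks by rate: Line 16/first 30 > Line 7/first 29 > Line 11/first 23 > Line 6/first 22 > Line 14/first 18 > Line 11/second 12 > Line 14/second 7 > Line 16/second 6 > Line 6/second 4 > Line 7/second 2.
Line 16 first at 30: fill all 15 — 110 left.
Fill Line 7 first block (15 at 29) — 95 left.
Line 11 first at 23: fill all 15 — 80 left.
Fill Line 6 first block (25 at 22) — 55 left.
Line 14 first at 18: fill all 10 — 45 left.
Line 11/second (12): +35 — 10 left.
10 remain; put them into Line 14 second at 7.
Total = 30×15 + 29×15 + 23×15 + 22×25 + 18×10 + 12×35 + 7×10 = 2450.

2450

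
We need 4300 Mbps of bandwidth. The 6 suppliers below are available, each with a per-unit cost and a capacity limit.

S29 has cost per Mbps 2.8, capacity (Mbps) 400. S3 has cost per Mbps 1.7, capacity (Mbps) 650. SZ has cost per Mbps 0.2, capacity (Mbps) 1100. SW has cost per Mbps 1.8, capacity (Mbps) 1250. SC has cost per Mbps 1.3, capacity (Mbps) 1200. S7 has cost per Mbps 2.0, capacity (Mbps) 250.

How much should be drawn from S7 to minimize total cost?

100

Use suppliers in increasing cost order.
Take 1100 from SZ at 0.2 ; need 3200 more.
Take 1200 from SC at 1.3 ; need 2000 more.
S3 at 1.7: take all 650 Mbps ; 1350 still needed.
Take 1250 from SW at 1.8 ; need 100 more.
S7 at 2.0: take 100 of its 250 ; requirement met.
S29: unused.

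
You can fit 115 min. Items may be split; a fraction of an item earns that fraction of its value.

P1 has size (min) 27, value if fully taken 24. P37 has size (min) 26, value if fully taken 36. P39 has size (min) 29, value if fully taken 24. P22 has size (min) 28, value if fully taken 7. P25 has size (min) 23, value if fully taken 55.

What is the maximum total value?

141.5

Sort by value density: P25 55/23≈2.39, P37 36/26≈1.38, P1 24/27≈0.889, P39 24/29≈0.828, P22 7/28≈0.25.
All 23 min of P25 fit (value 55) → 92 remain.
P37: take in full, 26 min for value 36 → 66 left.
P1: take in full, 27 min for value 24 → 39 left.
P39: take in full, 29 min for value 24 → 10 left.
Only 10 min remain; take 10/28 of P22 for value 7×10/28 = 2.5.
Total value = 141.5.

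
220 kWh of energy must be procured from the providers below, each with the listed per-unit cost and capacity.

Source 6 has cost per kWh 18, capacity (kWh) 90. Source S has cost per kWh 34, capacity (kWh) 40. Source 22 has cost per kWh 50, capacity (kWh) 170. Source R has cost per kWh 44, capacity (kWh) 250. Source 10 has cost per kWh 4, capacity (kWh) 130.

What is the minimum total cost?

2140

Use providers in increasing cost order.
Take 130 from Source 10 at 4 ; need 90 more.
Source 6 at 18: take all 90 kWh ; 0 still needed.
Source S, Source R, Source 22: unused.
Cost = 130×4 + 90×18 = 2140.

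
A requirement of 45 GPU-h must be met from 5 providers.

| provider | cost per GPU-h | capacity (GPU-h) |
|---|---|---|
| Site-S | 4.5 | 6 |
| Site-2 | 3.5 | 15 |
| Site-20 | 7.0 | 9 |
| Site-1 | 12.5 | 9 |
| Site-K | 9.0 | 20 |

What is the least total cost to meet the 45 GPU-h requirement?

277.5

Fill from the cheapest provider first.
Take 15 from Site-2 at 3.5 — need 30 more.
Site-S (4.5): use full 6 — 24 GPU-h to go.
Take 9 from Site-20 at 7.0 — need 15 more.
Site-K at 9.0: take 15 of its 20 — requirement met.
Site-1: unused.
Cost = 15×3.5 + 6×4.5 + 9×7.0 + 15×9.0 = 277.5.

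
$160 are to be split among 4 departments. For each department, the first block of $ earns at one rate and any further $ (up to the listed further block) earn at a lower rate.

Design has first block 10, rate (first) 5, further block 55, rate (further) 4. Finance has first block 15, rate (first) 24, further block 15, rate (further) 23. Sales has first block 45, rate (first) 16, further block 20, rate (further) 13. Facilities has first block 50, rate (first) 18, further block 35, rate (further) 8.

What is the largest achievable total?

2705

Rank every tier by rate: Finance/tier1 24 > Finance/tier2 23 > Facilities/tier1 18 > Sales/tier1 16 > Sales/tier2 13 > Facilities/tier2 8 > Design/tier1 5 > Design/tier2 4.
Fill Finance tier1 block (15 at 24) ; 145 left.
Finance/tier2 (23): +15 ; 130 left.
Fill Facilities tier1 block (50 at 18) ; 80 left.
Sales tier1 at 16: fill all 45 ; 35 left.
Sales/tier2 (13): +20 ; 15 left.
Facilities/tier2: +15 of 35 at 8; pool empty.
Total = 24×15 + 23×15 + 18×50 + 16×45 + 13×20 + 8×15 = 2705.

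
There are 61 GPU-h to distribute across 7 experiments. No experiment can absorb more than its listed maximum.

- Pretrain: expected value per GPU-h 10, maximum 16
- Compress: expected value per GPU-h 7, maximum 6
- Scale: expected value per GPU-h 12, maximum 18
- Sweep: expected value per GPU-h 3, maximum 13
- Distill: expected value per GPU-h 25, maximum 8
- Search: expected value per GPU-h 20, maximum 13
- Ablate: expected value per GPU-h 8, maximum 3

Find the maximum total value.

881

Rank by expected value per GPU-h: Distill 25 > Search 20 > Scale 12 > Pretrain 10 > Ablate 8 > Compress 7 > Sweep 3.
Distill: +8 to 8 (cap) → 53 left.
Search takes 13 to reach its cap of 13 → 40 left.
Scale takes 18 to reach its cap of 18 → 22 left.
Pretrain: +16 to 16 (cap) → 6 left.
Give Ablate 3 to hit its cap of 3 → 3 left.
Compress has room for 6 but only 3 remain, so it gets 3.
Total = 10×16 + 7×3 + 12×18 + 25×8 + 20×13 + 8×3 = 881.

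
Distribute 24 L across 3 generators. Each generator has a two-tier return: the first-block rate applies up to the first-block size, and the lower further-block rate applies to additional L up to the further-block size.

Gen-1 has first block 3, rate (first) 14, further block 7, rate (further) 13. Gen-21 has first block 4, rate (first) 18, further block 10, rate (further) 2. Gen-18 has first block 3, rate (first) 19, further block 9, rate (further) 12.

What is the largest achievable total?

346

Treat each block as its own option and order by rate: Gen-18/first 19 > Gen-21/first 18 > Gen-1/first 14 > Gen-1/second 13 > Gen-18/second 12 > Gen-21/second 2.
Gen-18/first (19): +3 — 21 left.
Gen-21/first (18): +4 — 17 left.
Gen-1/first (14): +3 — 14 left.
Fill Gen-1 second block (7 at 13) — 7 left.
Gen-18/second: +7 of 9 at 12; pool empty.
Total = 19×3 + 18×4 + 14×3 + 13×7 + 12×7 = 346.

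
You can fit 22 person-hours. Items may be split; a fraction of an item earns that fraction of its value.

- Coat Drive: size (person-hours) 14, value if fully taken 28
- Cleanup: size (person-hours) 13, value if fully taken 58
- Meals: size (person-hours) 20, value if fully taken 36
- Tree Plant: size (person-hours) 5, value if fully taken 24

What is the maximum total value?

90

Best value per unit of size first: Tree Plant 24/5≈4.8, Cleanup 58/13≈4.46, Coat Drive 28/14≈2, Meals 36/20≈1.8.
All 5 person-hours of Tree Plant fit (value 24) ; 17 remain.
Take all of Cleanup (13 person-hours, value 58) ; 4 person-hours left.
4 person-hours left: a 4/14 share of Coat Drive gives 28×4/14 = 8.
Total value = 90.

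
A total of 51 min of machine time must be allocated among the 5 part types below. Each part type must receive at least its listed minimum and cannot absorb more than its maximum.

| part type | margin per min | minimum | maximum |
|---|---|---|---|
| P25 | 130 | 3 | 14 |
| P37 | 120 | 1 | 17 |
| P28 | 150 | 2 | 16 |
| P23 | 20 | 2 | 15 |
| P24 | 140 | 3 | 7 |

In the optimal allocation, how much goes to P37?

Meeting every minimum uses 3+1+2+2+3 = 11 min, leaving 40.
Highest margin per min first: P28 150 > P24 140 > P25 130 > P37 120 > P23 20.
Give P28 14 more to hit its cap of 16 ; 26 left.
Give P24 4 more to hit its cap of 7 ; 22 left.
P25: +11 to 14 (cap) ; 11 left.
P37: +11 (room for 16) → 12. Pool exhausted.

12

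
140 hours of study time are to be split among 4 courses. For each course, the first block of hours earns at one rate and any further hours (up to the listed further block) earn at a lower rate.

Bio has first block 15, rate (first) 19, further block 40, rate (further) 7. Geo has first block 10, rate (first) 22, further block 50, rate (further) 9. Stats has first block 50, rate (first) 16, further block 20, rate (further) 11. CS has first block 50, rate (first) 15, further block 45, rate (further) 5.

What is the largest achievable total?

2220

Rank every tier by rate: Geo/tier1 22 > Bio/tier1 19 > Stats/tier1 16 > CS/tier1 15 > Stats/tier2 11 > Geo/tier2 9 > Bio/tier2 7 > CS/tier2 5.
Fill Geo tier1 block (10 at 22) → 130 left.
Bio/tier1 (19): +15 → 115 left.
Stats tier1 at 16: fill all 50 → 65 left.
CS/tier1 (15): +50 → 15 left.
Stats/tier2: +15 of 20 at 11; pool empty.
Total = 22×10 + 19×15 + 16×50 + 15×50 + 11×15 = 2220.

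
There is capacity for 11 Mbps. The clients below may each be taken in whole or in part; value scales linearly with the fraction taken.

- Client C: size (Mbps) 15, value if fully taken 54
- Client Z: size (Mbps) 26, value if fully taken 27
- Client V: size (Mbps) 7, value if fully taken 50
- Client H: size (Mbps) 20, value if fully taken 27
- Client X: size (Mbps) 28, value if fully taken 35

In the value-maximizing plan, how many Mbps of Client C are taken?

Sort by value density: Client V 50/7≈7.14, Client C 54/15≈3.6, Client H 27/20≈1.35, Client X 35/28≈1.25, Client Z 27/26≈1.04.
Take all of Client V (7 Mbps, value 50) — 4 Mbps left.
Only 4 Mbps remain; take 4/15 of Client C for value 54×4/15 = 14.4.

4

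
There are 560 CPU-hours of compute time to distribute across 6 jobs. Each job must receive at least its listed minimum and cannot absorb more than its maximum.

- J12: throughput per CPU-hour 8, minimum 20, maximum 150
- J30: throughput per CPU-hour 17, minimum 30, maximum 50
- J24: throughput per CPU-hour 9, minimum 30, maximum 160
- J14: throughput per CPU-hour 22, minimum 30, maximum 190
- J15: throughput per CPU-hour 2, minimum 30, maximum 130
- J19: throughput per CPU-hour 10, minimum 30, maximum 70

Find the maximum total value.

Meeting every minimum uses 20+30+30+30+30+30 = 170 CPU-hours, leaving 390.
Highest throughput per CPU-hour first: J14 22 > J30 17 > J19 10 > J24 9 > J12 8 > J15 2.
Give J14 160 more to hit its cap of 190 — 230 left.
Give J30 20 more to hit its cap of 50 — 210 left.
J19: +40 to 70 (cap) — 170 left.
J24: +130 to 160 (cap) — 40 left.
J12 has room for 130 more but only 40 remain, so it gets 60.
Total = 8×60 + 17×50 + 9×160 + 22×190 + 2×30 + 10×70 = 7710.

7710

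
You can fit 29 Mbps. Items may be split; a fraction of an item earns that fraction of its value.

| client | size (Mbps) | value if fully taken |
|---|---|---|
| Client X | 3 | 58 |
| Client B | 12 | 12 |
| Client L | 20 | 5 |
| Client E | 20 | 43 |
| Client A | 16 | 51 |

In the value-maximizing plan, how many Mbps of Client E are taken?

10

Sort by value density: Client X 58/3≈19.3, Client A 51/16≈3.19, Client E 43/20≈2.15, Client B 12/12≈1, Client L 5/20≈0.25.
Take all of Client X (3 Mbps, value 58) — 26 Mbps left.
Take all of Client A (16 Mbps, value 51) — 10 Mbps left.
Only 10 Mbps remain; take 10/20 of Client E for value 43×10/20 = 21.5.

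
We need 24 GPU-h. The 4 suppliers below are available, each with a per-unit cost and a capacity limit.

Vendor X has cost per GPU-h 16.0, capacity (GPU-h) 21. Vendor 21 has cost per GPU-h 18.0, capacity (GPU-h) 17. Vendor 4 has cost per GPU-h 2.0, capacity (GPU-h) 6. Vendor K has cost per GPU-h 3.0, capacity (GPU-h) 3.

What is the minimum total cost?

261

Fill from the cheapest supplier first.
Vendor 4 (2.0): use full 6 — 18 GPU-h to go.
Vendor K (3.0): use full 3 — 15 GPU-h to go.
Vendor X (16.0): take the remaining 15 — done.
Vendor 21: unused.
Cost = 6×2.0 + 3×3.0 + 15×16.0 = 261.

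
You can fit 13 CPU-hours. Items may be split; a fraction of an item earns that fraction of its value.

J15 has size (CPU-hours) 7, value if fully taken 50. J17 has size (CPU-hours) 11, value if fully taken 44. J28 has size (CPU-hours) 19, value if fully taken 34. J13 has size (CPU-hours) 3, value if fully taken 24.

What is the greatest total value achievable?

86

Sort by value density: J13 24/3≈8, J15 50/7≈7.14, J17 44/11≈4, J28 34/19≈1.79.
Take all of J13 (3 CPU-hours, value 24) ; 10 CPU-hours left.
All 7 CPU-hours of J15 fit (value 50) ; 3 remain.
Only 3 CPU-hours remain; take 3/11 of J17 for value 44×3/11 = 12.
Total value = 86.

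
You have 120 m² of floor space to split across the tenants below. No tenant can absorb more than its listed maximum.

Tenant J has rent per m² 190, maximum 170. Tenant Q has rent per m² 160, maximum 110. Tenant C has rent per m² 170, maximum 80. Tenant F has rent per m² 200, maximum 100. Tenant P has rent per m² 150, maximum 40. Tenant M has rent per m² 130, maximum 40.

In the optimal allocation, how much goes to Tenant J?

Order the tenants by rent per m²: Tenant F 200 > Tenant J 190 > Tenant C 170 > Tenant Q 160 > Tenant P 150 > Tenant M 130.
Tenant F takes 100 to reach its cap of 100 → 20 left.
Tenant J: +20 (room for 170) → 20. Pool exhausted.

20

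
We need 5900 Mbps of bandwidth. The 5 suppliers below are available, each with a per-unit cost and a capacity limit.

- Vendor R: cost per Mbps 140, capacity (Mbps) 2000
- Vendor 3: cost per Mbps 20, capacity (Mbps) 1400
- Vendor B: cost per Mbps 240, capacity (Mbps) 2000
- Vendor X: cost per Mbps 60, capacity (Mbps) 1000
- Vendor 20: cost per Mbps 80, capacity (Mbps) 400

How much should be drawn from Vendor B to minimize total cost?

1100

Use suppliers in increasing cost order.
Vendor 3 at 20: take all 1400 Mbps — 4500 still needed.
Take 1000 from Vendor X at 60 — need 3500 more.
Vendor 20 (80): use full 400 — 3100 Mbps to go.
Vendor R at 140: take all 2000 Mbps — 1100 still needed.
Take 1100 from Vendor B at 240 to finish.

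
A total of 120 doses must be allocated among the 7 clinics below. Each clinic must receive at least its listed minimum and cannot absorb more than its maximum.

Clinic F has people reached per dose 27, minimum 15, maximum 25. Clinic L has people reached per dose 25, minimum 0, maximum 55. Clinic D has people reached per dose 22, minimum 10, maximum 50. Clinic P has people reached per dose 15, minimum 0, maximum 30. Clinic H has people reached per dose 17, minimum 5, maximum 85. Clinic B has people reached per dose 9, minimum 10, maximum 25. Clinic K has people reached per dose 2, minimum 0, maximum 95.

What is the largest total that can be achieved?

2775

Meeting every minimum uses 15+0+10+0+5+10+0 = 40 doses, leaving 80.
Highest people reached per dose first: Clinic F 27 > Clinic L 25 > Clinic D 22 > Clinic H 17 > Clinic P 15 > Clinic B 9 > Clinic K 2.
Clinic F takes 10 more to reach its cap of 25 → 70 left.
Give Clinic L 55 more to hit its cap of 55 → 15 left.
Clinic D: +15 (room for 40) → 25. Pool exhausted.
Total = 27×25 + 25×55 + 22×25 + 17×5 + 9×10 = 2775.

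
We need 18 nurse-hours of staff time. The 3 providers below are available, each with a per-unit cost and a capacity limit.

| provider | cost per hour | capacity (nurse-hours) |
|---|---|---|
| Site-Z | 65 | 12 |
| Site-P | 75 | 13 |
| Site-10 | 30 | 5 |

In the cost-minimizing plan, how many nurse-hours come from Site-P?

1

Use providers in increasing cost order.
Take 5 from Site-10 at 30 ; need 13 more.
Take 12 from Site-Z at 65 ; need 1 more.
Take 1 from Site-P at 75 to finish.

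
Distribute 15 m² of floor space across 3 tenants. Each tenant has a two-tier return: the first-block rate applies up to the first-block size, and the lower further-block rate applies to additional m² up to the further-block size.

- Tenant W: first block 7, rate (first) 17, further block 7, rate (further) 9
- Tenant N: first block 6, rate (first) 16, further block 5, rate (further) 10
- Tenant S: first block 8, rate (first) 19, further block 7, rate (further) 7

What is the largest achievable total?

271

Treat each block as its own option and order by rate: Tenant S/tier1 19 > Tenant W/tier1 17 > Tenant N/tier1 16 > Tenant N/tier2 10 > Tenant W/tier2 9 > Tenant S/tier2 7.
Fill Tenant S tier1 block (8 at 19) → 7 left.
Tenant W tier1 at 17: fill all 7 → 0 left.
Total = 19×8 + 17×7 = 271.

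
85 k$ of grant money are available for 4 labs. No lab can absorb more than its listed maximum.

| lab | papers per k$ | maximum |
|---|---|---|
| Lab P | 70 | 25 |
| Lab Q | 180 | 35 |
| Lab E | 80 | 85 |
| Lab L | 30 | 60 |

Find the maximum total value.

10300

Order the labs by papers per k$: Lab Q 180 > Lab E 80 > Lab P 70 > Lab L 30.
Lab Q takes 35 to reach its cap of 35 ; 50 left.
Lab E has room for 85 but only 50 remain, so it gets 50.
Total = 180×35 + 80×50 = 10300.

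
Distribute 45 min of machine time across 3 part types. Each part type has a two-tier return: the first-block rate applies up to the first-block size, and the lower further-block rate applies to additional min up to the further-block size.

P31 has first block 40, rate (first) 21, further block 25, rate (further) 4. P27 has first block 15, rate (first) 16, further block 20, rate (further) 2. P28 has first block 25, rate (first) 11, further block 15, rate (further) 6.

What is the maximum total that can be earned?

920

Order all 6 blocks by rate: P31/tier1 21 > P27/tier1 16 > P28/tier1 11 > P28/tier2 6 > P31/tier2 4 > P27/tier2 2.
Fill P31 tier1 block (40 at 21) — 5 left.
5 remain; put them into P27 tier1 at 16.
Total = 21×40 + 16×5 = 920.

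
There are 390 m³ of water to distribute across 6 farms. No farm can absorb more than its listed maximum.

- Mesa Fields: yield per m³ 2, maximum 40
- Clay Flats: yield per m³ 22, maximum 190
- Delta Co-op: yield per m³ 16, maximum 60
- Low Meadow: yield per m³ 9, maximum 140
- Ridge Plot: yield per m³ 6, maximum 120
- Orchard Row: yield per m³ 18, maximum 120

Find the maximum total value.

7480

Order the farms by yield per m³: Clay Flats 22 > Orchard Row 18 > Delta Co-op 16 > Low Meadow 9 > Ridge Plot 6 > Mesa Fields 2.
Give Clay Flats 190 to hit its cap of 190 → 200 left.
Give Orchard Row 120 to hit its cap of 120 → 80 left.
Delta Co-op: +60 to 60 (cap) → 20 left.
Low Meadow: +20 (room for 140) → 20. Pool exhausted.
Total = 22×190 + 16×60 + 9×20 + 18×120 = 7480.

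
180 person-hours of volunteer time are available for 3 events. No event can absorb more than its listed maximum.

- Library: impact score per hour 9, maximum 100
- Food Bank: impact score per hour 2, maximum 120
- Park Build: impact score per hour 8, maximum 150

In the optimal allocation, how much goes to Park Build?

Order the events by impact score per hour: Library 9 > Park Build 8 > Food Bank 2.
Library: +100 to 100 (cap) → 80 left.
Only 80 left; Park Build takes them to reach 80.

80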